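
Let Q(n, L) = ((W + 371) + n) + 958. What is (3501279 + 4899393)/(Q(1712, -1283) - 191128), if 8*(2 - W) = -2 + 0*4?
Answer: -4800384/107477 ≈ -44.664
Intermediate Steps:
W = 9/4 (W = 2 - (-2 + 0*4)/8 = 2 - (-2 + 0)/8 = 2 - 1/8*(-2) = 2 + 1/4 = 9/4 ≈ 2.2500)
Q(n, L) = 5325/4 + n (Q(n, L) = ((9/4 + 371) + n) + 958 = (1493/4 + n) + 958 = 5325/4 + n)
(3501279 + 4899393)/(Q(1712, -1283) - 191128) = (3501279 + 4899393)/((5325/4 + 1712) - 191128) = 8400672/(12173/4 - 191128) = 8400672/(-752339/4) = 8400672*(-4/752339) = -4800384/107477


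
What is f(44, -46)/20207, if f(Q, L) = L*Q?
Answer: -184/1837 ≈ -0.10016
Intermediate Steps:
f(44, -46)/20207 = -46*44/20207 = -2024*1/20207 = -184/1837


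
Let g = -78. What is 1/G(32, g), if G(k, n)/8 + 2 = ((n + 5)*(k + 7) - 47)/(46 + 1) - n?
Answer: 47/5424 ≈ 0.0086652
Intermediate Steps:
G(k, n) = -24 - 8*n + 8*(5 + n)*(7 + k)/47 (G(k, n) = -16 + 8*(((n + 5)*(k + 7) - 47)/(46 + 1) - n) = -16 + 8*(((5 + n)*(7 + k) - 47)/47 - n) = -16 + 8*((-47 + (5 + n)*(7 + k))*(1/47) - n) = -16 + 8*((-1 + (5 + n)*(7 + k)/47) - n) = -16 + 8*(-1 - n + (5 + n)*(7 + k)/47) = -16 + (-8 - 8*n + 8*(5 + n)*(7 + k)/47) = -24 - 8*n + 8*(5 + n)*(7 + k)/47)
1/G(32, g) = 1/(-848/47 - 320/47*(-78) + (40/47)*32 + (8/47)*32*(-78)) = 1/(-848/47 + 24960/47 + 1280/47 - 19968/47) = 1/(5424/47) = 47/5424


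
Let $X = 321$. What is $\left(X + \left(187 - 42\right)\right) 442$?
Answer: $205972$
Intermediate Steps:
$\left(X + \left(187 - 42\right)\right) 442 = \left(321 + \left(187 - 42\right)\right) 442 = \left(321 + 145\right) 442 = 466 \cdot 442 = 205972$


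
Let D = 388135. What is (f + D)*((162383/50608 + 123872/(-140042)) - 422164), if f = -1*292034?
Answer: -2933986528473568953/72318832 ≈ -4.0570e+10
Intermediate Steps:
f = -292034
(f + D)*((162383/50608 + 123872/(-140042)) - 422164) = (-292034 + 388135)*((162383/50608 + 123872/(-140042)) - 422164) = 96101*((162383*(1/50608) + 123872*(-1/140042)) - 422164) = 96101*((162383/50608 - 1264/1429) - 422164) = 96101*(168076795/72318832 - 422164) = 96101*(-30530239315653/72318832) = -2933986528473568953/72318832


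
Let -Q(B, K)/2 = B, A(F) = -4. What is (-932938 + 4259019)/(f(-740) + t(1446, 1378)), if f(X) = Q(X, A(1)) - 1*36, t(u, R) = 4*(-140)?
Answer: 3326081/884 ≈ 3762.5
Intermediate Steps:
t(u, R) = -560
Q(B, K) = -2*B
f(X) = -36 - 2*X (f(X) = -2*X - 1*36 = -2*X - 36 = -36 - 2*X)
(-932938 + 4259019)/(f(-740) + t(1446, 1378)) = (-932938 + 4259019)/((-36 - 2*(-740)) - 560) = 3326081/((-36 + 1480) - 560) = 3326081/(1444 - 560) = 3326081/884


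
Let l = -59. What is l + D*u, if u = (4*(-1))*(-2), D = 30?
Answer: 181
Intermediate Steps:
u = 8 (u = -4*(-2) = 8)
l + D*u = -59 + 30*8 = -59 + 240 = 181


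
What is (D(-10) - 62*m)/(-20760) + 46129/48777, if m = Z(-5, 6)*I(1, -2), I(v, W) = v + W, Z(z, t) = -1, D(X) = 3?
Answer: 106723987/112512280 ≈ 0.94855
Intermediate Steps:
I(v, W) = W + v
m = 1 (m = -(-2 + 1) = -1*(-1) = 1)
(D(-10) - 62*m)/(-20760) + 46129/48777 = (3 - 62*1)/(-20760) + 46129/48777 = (3 - 62)*(-1/20760) + 46129*(1/48777) = -59*(-1/20760) + 46129/48777 = 59/20760 + 46129/48777 = 106723987/112512280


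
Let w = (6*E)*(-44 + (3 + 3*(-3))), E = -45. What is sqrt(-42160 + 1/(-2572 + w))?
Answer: I*sqrt(314674819157)/2732 ≈ 205.33*I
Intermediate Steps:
w = 13500 (w = (6*(-45))*(-44 + (3 + 3*(-3))) = -270*(-44 + (3 - 9)) = -270*(-44 - 6) = -270*(-50) = 13500)
sqrt(-42160 + 1/(-2572 + w)) = sqrt(-42160 + 1/(-2572 + 13500)) = sqrt(-42160 + 1/10928) = sqrt(-460724479/10928) = I*sqrt(314674819157)/2732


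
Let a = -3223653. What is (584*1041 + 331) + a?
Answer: -2615378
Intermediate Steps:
(584*1041 + 331) + a = (584*1041 + 331) - 3223653 = (607944 + 331) - 3223653 = 608275 - 3223653 = -2615378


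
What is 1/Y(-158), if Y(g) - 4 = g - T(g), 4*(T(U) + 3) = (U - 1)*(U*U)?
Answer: 1/992168 ≈ 1.0079e-6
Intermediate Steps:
T(U) = -3 + U²*(-1 + U)/4 (T(U) = -3 + ((U - 1)*(U*U))/4 = -3 + ((-1 + U)*U²)/4 = -3 + (U²*(-1 + U))/4 = -3 + U²*(-1 + U)/4)
Y(g) = 7 + g - g³/4 + g²/4 (Y(g) = 4 + (g - (-3 - g²/4 + g³/4)) = 4 + (g + (3 - g³/4 + g²/4)) = 4 + (3 + g - g³/4 + g²/4) = 7 + g - g³/4 + g²/4)
1/Y(-158) = 1/(7 - 158 - ¼*(-158)³ + (¼)*(-158)²) = 1/(7 - 158 - ¼*(-3944312) + (¼)*24964) = 1/(7 - 158 + 986078 + 6241) = 1/992168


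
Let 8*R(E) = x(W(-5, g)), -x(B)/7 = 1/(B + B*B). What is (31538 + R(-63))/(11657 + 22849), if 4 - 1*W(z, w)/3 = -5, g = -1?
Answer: 27248831/29813184 ≈ 0.91399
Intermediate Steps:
W(z, w) = 27 (W(z, w) = 12 - 3*(-5) = 12 + 15 = 27)
x(B) = -7/(B + B**2) (x(B) = -7/(B + B*B) = -7/(B + B**2))
R(E) = -1/864 (R(E) = (-7/(27*(1 + 27)))/8 = (-7*1/27/28)/8 = (-7*1/27*1/28)/8 = (1/8)*(-1/108) = -1/864)
(31538 + R(-63))/(11657 + 22849) = (31538 - 1/864)/(11657 + 22849) = (27248831/864)/34506 = (27248831/864)*(1/34506) = 27248831/29813184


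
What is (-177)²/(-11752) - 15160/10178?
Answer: -248513441/59805928 ≈ -4.1553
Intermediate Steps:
(-177)²/(-11752) - 15160/10178 = 31329*(-1/11752) - 15160*1/10178 = -31329/11752 - 7580/5089 = -248513441/59805928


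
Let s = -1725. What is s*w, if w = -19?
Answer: 32775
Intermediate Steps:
s*w = -1725*(-19) = 32775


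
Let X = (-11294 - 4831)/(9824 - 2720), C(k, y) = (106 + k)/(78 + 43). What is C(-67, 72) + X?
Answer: -558023/286528 ≈ -1.9475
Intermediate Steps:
C(k, y) = 106/121 + k/121 (C(k, y) = (106 + k)/121 = (106 + k)*(1/121) = 106/121 + k/121)
X = -5375/2368 (X = -16125/7104 = -16125*1/7104 = -5375/2368 ≈ -2.2698)
C(-67, 72) + X = (106/121 + (1/121)*(-67)) - 5375/2368 = (106/121 - 67/121) - 5375/2368 = 39/121 - 5375/2368 = -558023/286528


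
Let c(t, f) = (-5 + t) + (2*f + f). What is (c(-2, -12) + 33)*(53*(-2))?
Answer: 1060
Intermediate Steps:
c(t, f) = -5 + t + 3*f (c(t, f) = (-5 + t) + 3*f = -5 + t + 3*f)
(c(-2, -12) + 33)*(53*(-2)) = ((-5 - 2 + 3*(-12)) + 33)*(53*(-2)) = ((-5 - 2 - 36) + 33)*(-106) = (-43 + 33)*(-106) = -10*(-106) = 1060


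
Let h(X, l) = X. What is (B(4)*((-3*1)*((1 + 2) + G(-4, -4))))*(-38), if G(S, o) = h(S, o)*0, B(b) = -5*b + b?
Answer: -5472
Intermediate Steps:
B(b) = -4*b
G(S, o) = 0 (G(S, o) = S*0 = 0)
(B(4)*((-3*1)*((1 + 2) + G(-4, -4))))*(-38) = ((-4*4)*((-3*1)*((1 + 2) + 0)))*(-38) = -(-48)*(3 + 0)*(-38) = -(-48)*3*(-38) = -16*(-9)*(-38) = 144*(-38) = -5472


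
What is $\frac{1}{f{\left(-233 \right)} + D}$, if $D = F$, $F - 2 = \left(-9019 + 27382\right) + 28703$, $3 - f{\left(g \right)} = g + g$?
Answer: $\frac{1}{47537} \approx 2.1036 \cdot 10^{-5}$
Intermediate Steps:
$f{\left(g \right)} = 3 - 2 g$ ($f{\left(g \right)} = 3 - \left(g + g\right) = 3 - 2 g$)
$F = 47068$ ($F = 2 + \left(\left(-9019 + 27382\right) + 28703\right) = 2 + \left(18363 + 28703\right) = 2 + 47066 = 47068$)
$D = 47068$
$\frac{1}{f{\left(-233 \right)} + D} = \frac{1}{\left(3 - -466\right) + 47068} = \frac{1}{\left(3 + 466\right) + 47068} = \frac{1}{469 + 47068} = \frac{1}{47537}$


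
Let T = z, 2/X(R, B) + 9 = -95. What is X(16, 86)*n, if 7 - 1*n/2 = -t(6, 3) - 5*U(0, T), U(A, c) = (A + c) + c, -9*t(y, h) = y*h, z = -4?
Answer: 35/26 ≈ 1.3462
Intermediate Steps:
t(y, h) = -h*y/9 (t(y, h) = -y*h/9 = -h*y/9)
X(R, B) = -1/52 (X(R, B) = 2/(-9 - 95) = 2/(-104) = 2*(-1/104) = -1/52)
T = -4
U(A, c) = A + 2*c
n = -70 (n = 14 - 2*(-(-1)*3*6/9 - 5*(0 + 2*(-4))) = 14 - 2*(-1*(-2) - 5*(0 - 8)) = 14 - 2*(2 - 5*(-8)) = 14 - 2*(2 + 40) = 14 - 2*42 = 14 - 84 = -70)
X(16, 86)*n = -1/52*(-70) = 35/26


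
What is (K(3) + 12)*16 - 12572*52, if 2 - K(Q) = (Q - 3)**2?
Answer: -653520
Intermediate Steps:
K(Q) = 2 - (-3 + Q)**2 (K(Q) = 2 - (Q - 3)**2 = 2 - (-3 + Q)**2)
(K(3) + 12)*16 - 12572*52 = ((2 - (-3 + 3)**2) + 12)*16 - 12572*52 = ((2 - 1*0**2) + 12)*16 - 898*728 = ((2 - 1*0) + 12)*16 - 653744 = ((2 + 0) + 12)*16 - 653744 = (2 + 12)*16 - 653744 = 14*16 - 653744 = 224 - 653744 = -653520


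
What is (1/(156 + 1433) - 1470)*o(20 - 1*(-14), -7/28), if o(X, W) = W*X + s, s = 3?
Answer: 25694119/3178 ≈ 8085.0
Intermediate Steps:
o(X, W) = 3 + W*X (o(X, W) = W*X + 3 = 3 + W*X)
(1/(156 + 1433) - 1470)*o(20 - 1*(-14), -7/28) = (1/(156 + 1433) - 1470)*(3 + (-7/28)*(20 - 1*(-14))) = (1/1589 - 1470)*(3 + (-7*1/28)*(20 + 14)) = (1/1589 - 1470)*(3 - 1/4*34) = -2335829*(3 - 17/2)/1589 = -2335829/1589*(-11/2) = 25694119/3178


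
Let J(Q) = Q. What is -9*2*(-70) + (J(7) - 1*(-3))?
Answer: 1270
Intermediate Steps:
-9*2*(-70) + (J(7) - 1*(-3)) = -9*2*(-70) + (7 - 1*(-3)) = -18*(-70) + (7 + 3) = 1260 + 10 = 1270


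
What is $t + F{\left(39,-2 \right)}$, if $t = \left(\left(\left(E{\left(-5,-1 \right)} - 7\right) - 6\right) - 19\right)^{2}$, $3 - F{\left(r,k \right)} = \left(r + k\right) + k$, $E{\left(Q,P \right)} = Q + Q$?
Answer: $1732$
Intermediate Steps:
$E{\left(Q,P \right)} = 2 Q$
$F{\left(r,k \right)} = 3 - r - 2 k$ ($F{\left(r,k \right)} = 3 - \left(\left(r + k\right) + k\right) = 3 - \left(\left(k + r\right) + k\right) = 3 - \left(r + 2 k\right) = 3 - r - 2 k$)
$t = 1764$ ($t = \left(\left(\left(2 \left(-5\right) - 7\right) - 6\right) - 19\right)^{2} = \left(\left(\left(-10 - 7\right) - 6\right) - 19\right)^{2} = \left(\left(-17 - 6\right) - 19\right)^{2} = \left(-23 - 19\right)^{2} = \left(-42\right)^{2} = 1764$)
$t + F{\left(39,-2 \right)} = 1764 - 32 = 1732$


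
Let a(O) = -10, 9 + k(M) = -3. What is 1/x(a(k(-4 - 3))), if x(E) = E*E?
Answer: 1/100 ≈ 0.010000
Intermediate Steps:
k(M) = -12 (k(M) = -9 - 3 = -12)
x(E) = E²
1/x(a(k(-4 - 3))) = 1/((-10)²) = 1/100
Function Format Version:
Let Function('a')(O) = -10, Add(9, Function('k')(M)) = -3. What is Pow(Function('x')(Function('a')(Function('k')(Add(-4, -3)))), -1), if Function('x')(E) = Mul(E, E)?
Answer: Rational(1, 100) ≈ 0.010000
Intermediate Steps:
Function('k')(M) = -12 (Function('k')(M) = Add(-9, -3) = -12)
Function('x')(E) = Pow(E, 2)
Pow(Function('x')(Function('a')(Function('k')(Add(-4, -3)))), -1) = Pow(Pow(-10, 2), -1) = Pow(100, -1) = Rational(1, 100)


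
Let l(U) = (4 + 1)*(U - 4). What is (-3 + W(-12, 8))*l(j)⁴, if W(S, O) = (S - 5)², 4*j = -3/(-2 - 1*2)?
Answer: 1237472039375/32768 ≈ 3.7765e+7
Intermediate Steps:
j = 3/16 (j = (-3/(-2 - 1*2))/4 = (-3/(-2 - 2))/4 = (-3/(-4))/4 = (-3*(-¼))/4 = (¼)*(¾) = 3/16 ≈ 0.18750)
W(S, O) = (-5 + S)²
l(U) = -20 + 5*U (l(U) = 5*(-4 + U) = -20 + 5*U)
(-3 + W(-12, 8))*l(j)⁴ = (-3 + (-5 - 12)²)*(-20 + 5*(3/16))⁴ = (-3 + (-17)²)*(-20 + 15/16)⁴ = (-3 + 289)*(-305/16)⁴ = 286*(8653650625/65536) = 1237472039375/32768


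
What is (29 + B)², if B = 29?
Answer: 3364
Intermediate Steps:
(29 + B)² = (29 + 29)² = 58² = 3364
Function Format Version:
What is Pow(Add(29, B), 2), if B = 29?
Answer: 3364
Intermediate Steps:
Pow(Add(29, B), 2) = Pow(Add(29, 29), 2) = Pow(58, 2) = 3364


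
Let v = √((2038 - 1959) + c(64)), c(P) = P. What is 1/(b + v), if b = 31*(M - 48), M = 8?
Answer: -1240/1537457 - √143/1537457 ≈ -0.00081430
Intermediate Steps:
b = -1240 (b = 31*(8 - 48) = 31*(-40) = -1240)
v = √143 (v = √((2038 - 1959) + 64) = √(79 + 64) = √143 ≈ 11.958)
1/(b + v) = 1/(-1240 + √143)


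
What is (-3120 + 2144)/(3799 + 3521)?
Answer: -2/15 ≈ -0.13333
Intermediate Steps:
(-3120 + 2144)/(3799 + 3521) = -976/7320 = -976*1/7320 = -2/15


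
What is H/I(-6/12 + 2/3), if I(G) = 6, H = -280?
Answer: -140/3 ≈ -46.667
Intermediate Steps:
H/I(-6/12 + 2/3) = -280/6 = -280*⅙ = -140/3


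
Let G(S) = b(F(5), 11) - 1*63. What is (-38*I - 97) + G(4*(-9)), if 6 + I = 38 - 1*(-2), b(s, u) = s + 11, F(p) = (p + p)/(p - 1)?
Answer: -2877/2 ≈ -1438.5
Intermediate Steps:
F(p) = 2*p/(-1 + p) (F(p) = (2*p)/(-1 + p) = 2*p/(-1 + p))
b(s, u) = 11 + s
I = 34 (I = -6 + (38 - 1*(-2)) = -6 + (38 + 2) = -6 + 40 = 34)
G(S) = -99/2 (G(S) = (11 + 2*5/(-1 + 5)) - 1*63 = (11 + 2*5/4) - 63 = (11 + 2*5*(¼)) - 63 = (11 + 5/2) - 63 = 27/2 - 63 = -99/2)
(-38*I - 97) + G(4*(-9)) = (-38*34 - 97) - 99/2 = (-1292 - 97) - 99/2 = -1389 - 99/2 = -2877/2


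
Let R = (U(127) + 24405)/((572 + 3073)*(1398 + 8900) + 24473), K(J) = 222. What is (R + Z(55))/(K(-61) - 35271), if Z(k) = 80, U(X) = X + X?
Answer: -1001626433/438821459489 ≈ -0.0022825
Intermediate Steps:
U(X) = 2*X
R = 24659/37560683 (R = (2*127 + 24405)/((572 + 3073)*(1398 + 8900) + 24473) = (254 + 24405)/(3645*10298 + 24473) = 24659/(37536210 + 24473) = 24659/37560683 ≈ 0.00065651)
(R + Z(55))/(K(-61) - 35271) = (24659/37560683 + 80)/(222 - 35271) = (3004879299/37560683)/(-35049) = (3004879299/37560683)*(-1/35049) = -1001626433/438821459489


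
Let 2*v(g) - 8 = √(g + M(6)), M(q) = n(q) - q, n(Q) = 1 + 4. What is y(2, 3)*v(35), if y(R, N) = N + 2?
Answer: 20 + 5*√34/2 ≈ 34.577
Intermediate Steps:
n(Q) = 5
M(q) = 5 - q
v(g) = 4 + √(-1 + g)/2 (v(g) = 4 + √(g + (5 - 1*6))/2 = 4 + √(g + (5 - 6))/2 = 4 + √(g - 1)/2 = 4 + √(-1 + g)/2)
y(R, N) = 2 + N
y(2, 3)*v(35) = (2 + 3)*(4 + √(-1 + 35)/2) = 5*(4 + √34/2) = 20 + 5*√34/2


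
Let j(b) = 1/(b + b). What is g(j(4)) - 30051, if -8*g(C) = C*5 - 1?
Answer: -1923261/64 ≈ -30051.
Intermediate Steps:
j(b) = 1/(2*b)
g(C) = ⅛ - 5*C/8 (g(C) = -(C*5 - 1)/8 = -(5*C - 1)/8 = -(-1 + 5*C)/8 = ⅛ - 5*C/8)
g(j(4)) - 30051 = (⅛ - 5/(16*4)) - 30051 = (⅛ - 5/8*⅛) - 30051 = (⅛ - 5/64) - 30051 = 3/64 - 30051 = -1923261/64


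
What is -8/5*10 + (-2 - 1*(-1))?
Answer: -17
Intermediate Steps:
-8/5*10 + (-2 - 1*(-1)) = -8*⅕*10 + (-2 + 1) = -8/5*10 - 1 = -16 - 1 = -17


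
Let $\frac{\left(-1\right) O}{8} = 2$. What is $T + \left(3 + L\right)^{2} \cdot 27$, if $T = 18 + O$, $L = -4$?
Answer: $29$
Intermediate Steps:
$O = -16$ ($O = \left(-8\right) 2 = -16$)
$T = 2$ ($T = 18 - 16 = 2$)
$T + \left(3 + L\right)^{2} \cdot 27 = 2 + \left(3 - 4\right)^{2} \cdot 27 = 2 + \left(-1\right)^{2} \cdot 27 = 2 + 1 \cdot 27 = 2 + 27 = 29$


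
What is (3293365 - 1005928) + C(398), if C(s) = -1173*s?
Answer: 1820583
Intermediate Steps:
(3293365 - 1005928) + C(398) = (3293365 - 1005928) - 1173*398 = 2287437 - 466854 = 1820583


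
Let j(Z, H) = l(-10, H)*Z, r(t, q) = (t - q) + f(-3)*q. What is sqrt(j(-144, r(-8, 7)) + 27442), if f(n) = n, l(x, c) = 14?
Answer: sqrt(25426) ≈ 159.46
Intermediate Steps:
r(t, q) = t - 4*q (r(t, q) = (t - q) - 3*q = t - 4*q)
j(Z, H) = 14*Z
sqrt(j(-144, r(-8, 7)) + 27442) = sqrt(14*(-144) + 27442) = sqrt(-2016 + 27442) = sqrt(25426)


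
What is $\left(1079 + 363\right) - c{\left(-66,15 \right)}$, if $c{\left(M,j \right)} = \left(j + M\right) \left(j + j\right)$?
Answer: $2972$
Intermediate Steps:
$c{\left(M,j \right)} = 2 j \left(M + j\right)$ ($c{\left(M,j \right)} = \left(M + j\right) 2 j = 2 j \left(M + j\right)$)
$\left(1079 + 363\right) - c{\left(-66,15 \right)} = \left(1079 + 363\right) - 2 \cdot 15 \left(-66 + 15\right) = 1442 - 2 \cdot 15 \left(-51\right) = 1442 - -1530 = 1442 + 1530 = 2972$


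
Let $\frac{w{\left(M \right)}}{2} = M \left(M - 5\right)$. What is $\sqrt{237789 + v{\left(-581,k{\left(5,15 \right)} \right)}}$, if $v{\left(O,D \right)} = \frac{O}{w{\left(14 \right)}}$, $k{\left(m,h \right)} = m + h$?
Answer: $\frac{\sqrt{8560321}}{6} \approx 487.63$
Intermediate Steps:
$k{\left(m,h \right)} = h + m$
$w{\left(M \right)} = 2 M \left(-5 + M\right)$ ($w{\left(M \right)} = 2 M \left(M - 5\right) = 2 M \left(-5 + M\right)$)
$v{\left(O,D \right)} = \frac{O}{252}$ ($v{\left(O,D \right)} = \frac{O}{2 \cdot 14 \left(-5 + 14\right)} = \frac{O}{2 \cdot 14 \cdot 9} = \frac{O}{252}$)
$\sqrt{237789 + v{\left(-581,k{\left(5,15 \right)} \right)}} = \sqrt{237789 + \frac{1}{252} \left(-581\right)} = \sqrt{237789 - \frac{83}{36}} = \sqrt{\frac{8560321}{36}} = \frac{\sqrt{8560321}}{6}$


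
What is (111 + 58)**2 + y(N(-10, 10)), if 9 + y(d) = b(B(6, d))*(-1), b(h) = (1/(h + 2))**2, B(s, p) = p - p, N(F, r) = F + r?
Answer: 114207/4 ≈ 28552.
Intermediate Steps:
B(s, p) = 0
b(h) = (2 + h)**(-2) (b(h) = (1/(2 + h))**2 = (2 + h)**(-2))
y(d) = -37/4 (y(d) = -9 - 1/(2 + 0)**2 = -9 - 1/2**2 = -9 + (1/4)*(-1) = -9 - 1/4 = -37/4)
(111 + 58)**2 + y(N(-10, 10)) = (111 + 58)**2 - 37/4 = 169**2 - 37/4 = 28561 - 37/4 = 114207/4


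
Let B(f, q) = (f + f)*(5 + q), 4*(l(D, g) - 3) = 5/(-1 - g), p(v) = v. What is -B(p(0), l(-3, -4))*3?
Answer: 0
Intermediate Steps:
l(D, g) = 3 + 5/(4*(-1 - g)) (l(D, g) = 3 + (5/(-1 - g))/4 = 3 + 5/(4*(-1 - g)))
B(f, q) = 2*f*(5 + q) (B(f, q) = (2*f)*(5 + q) = 2*f*(5 + q))
-B(p(0), l(-3, -4))*3 = -2*0*(5 + (7 + 12*(-4))/(4*(1 - 4)))*3 = -2*0*(5 + (¼)*(7 - 48)/(-3))*3 = -2*0*(5 + (¼)*(-⅓)*(-41))*3 = -2*0*(5 + 41/12)*3 = -2*0*(101/12)*3 = -0*3 = -1*0 = 0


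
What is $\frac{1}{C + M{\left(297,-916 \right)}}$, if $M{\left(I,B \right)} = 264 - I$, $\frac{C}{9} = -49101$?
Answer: $- \frac{1}{441942} \approx -2.2627 \cdot 10^{-6}$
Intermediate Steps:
$C = -441909$ ($C = 9 \left(-49101\right) = -441909$)
$\frac{1}{C + M{\left(297,-916 \right)}} = \frac{1}{-441909 + \left(264 - 297\right)} = \frac{1}{-441909 - 33} = \frac{1}{-441942} = - \frac{1}{441942}$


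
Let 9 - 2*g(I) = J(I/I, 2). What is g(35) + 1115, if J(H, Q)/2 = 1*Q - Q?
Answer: 2239/2 ≈ 1119.5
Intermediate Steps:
J(H, Q) = 0 (J(H, Q) = 2*(1*Q - Q) = 2*(Q - Q) = 2*0 = 0)
g(I) = 9/2 (g(I) = 9/2 - ½*0 = 9/2 + 0 = 9/2)
g(35) + 1115 = 9/2 + 1115 = 2239/2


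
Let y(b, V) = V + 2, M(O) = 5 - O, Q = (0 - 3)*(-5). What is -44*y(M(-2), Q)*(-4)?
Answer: 2992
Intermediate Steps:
Q = 15 (Q = -3*(-5) = 15)
y(b, V) = 2 + V
-44*y(M(-2), Q)*(-4) = -44*(2 + 15)*(-4) = -44*17*(-4) = -748*(-4) = 2992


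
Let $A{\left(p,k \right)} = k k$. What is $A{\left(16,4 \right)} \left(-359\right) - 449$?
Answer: $-6193$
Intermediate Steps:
$A{\left(p,k \right)} = k^{2}$
$A{\left(16,4 \right)} \left(-359\right) - 449 = 4^{2} \left(-359\right) - 449 = 16 \left(-359\right) - 449 = -5744 - 449 = -6193$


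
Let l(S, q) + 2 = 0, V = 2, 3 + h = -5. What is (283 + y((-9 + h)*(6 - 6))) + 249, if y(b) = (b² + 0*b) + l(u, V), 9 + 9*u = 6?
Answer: 530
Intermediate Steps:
h = -8 (h = -3 - 5 = -8)
u = -⅓ (u = -1 + (⅑)*6 = -1 + ⅔ = -⅓ ≈ -0.33333)
l(S, q) = -2 (l(S, q) = -2 + 0 = -2)
y(b) = -2 + b² (y(b) = (b² + 0*b) - 2 = (b² + 0) - 2 = b² - 2 = -2 + b²)
(283 + y((-9 + h)*(6 - 6))) + 249 = (283 + (-2 + ((-9 - 8)*(6 - 6))²)) + 249 = (283 + (-2 + (-17*0)²)) + 249 = (283 + (-2 + 0²)) + 249 = (283 + (-2 + 0)) + 249 = (283 - 2) + 249 = 281 + 249 = 530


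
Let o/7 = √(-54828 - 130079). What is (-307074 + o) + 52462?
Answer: -254612 + 7*I*√184907 ≈ -2.5461e+5 + 3010.1*I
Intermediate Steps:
o = 7*I*√184907 (o = 7*√(-54828 - 130079) = 7*√(-184907) = 7*(I*√184907) = 7*I*√184907 ≈ 3010.1*I)
(-307074 + o) + 52462 = (-307074 + 7*I*√184907) + 52462 = -254612 + 7*I*√184907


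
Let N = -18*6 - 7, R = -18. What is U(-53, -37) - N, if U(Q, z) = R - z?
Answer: 134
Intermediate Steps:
U(Q, z) = -18 - z
N = -115 (N = -108 - 7 = -115)
U(-53, -37) - N = (-18 - 1*(-37)) - 1*(-115) = (-18 + 37) + 115 = 19 + 115 = 134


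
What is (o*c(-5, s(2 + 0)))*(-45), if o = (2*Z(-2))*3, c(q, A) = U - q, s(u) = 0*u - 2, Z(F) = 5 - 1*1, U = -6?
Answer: 1080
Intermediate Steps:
Z(F) = 4 (Z(F) = 5 - 1 = 4)
s(u) = -2 (s(u) = 0 - 2 = -2)
c(q, A) = -6 - q
o = 24 (o = (2*4)*3 = 8*3 = 24)
(o*c(-5, s(2 + 0)))*(-45) = (24*(-6 - 1*(-5)))*(-45) = (24*(-6 + 5))*(-45) = (24*(-1))*(-45) = -24*(-45) = 1080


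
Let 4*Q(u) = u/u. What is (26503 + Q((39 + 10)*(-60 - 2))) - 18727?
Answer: 31105/4 ≈ 7776.3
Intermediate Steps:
Q(u) = ¼ (Q(u) = (u/u)/4 = (¼)*1 = ¼)
(26503 + Q((39 + 10)*(-60 - 2))) - 18727 = (26503 + ¼) - 18727 = 106013/4 - 18727 = 31105/4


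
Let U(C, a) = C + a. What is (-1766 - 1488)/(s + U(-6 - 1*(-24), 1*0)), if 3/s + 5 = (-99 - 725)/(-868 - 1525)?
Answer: -36252814/193359 ≈ -187.49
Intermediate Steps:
s = -7179/11141 (s = 3/(-5 + (-99 - 725)/(-868 - 1525)) = 3/(-5 - 824/(-2393)) = 3/(-5 - 824*(-1/2393)) = 3/(-5 + 824/2393) = 3/(-11141/2393) = 3*(-2393/11141) = -7179/11141 ≈ -0.64438)
(-1766 - 1488)/(s + U(-6 - 1*(-24), 1*0)) = (-1766 - 1488)/(-7179/11141 + ((-6 - 1*(-24)) + 1*0)) = -3254/(-7179/11141 + ((-6 + 24) + 0)) = -3254/(-7179/11141 + (18 + 0)) = -3254/(-7179/11141 + 18) = -3254/193359/11141 = -3254*11141/193359 = -36252814/193359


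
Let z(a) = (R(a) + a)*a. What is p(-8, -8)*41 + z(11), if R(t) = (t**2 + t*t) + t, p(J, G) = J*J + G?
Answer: 5200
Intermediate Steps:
p(J, G) = G + J**2 (p(J, G) = J**2 + G = G + J**2)
R(t) = t + 2*t**2 (R(t) = (t**2 + t**2) + t = 2*t**2 + t = t + 2*t**2)
z(a) = a*(a + a*(1 + 2*a)) (z(a) = (a*(1 + 2*a) + a)*a = (a + a*(1 + 2*a))*a = a*(a + a*(1 + 2*a)))
p(-8, -8)*41 + z(11) = (-8 + (-8)**2)*41 + 2*11**2*(1 + 11) = (-8 + 64)*41 + 2*121*12 = 56*41 + 2904 = 2296 + 2904 = 5200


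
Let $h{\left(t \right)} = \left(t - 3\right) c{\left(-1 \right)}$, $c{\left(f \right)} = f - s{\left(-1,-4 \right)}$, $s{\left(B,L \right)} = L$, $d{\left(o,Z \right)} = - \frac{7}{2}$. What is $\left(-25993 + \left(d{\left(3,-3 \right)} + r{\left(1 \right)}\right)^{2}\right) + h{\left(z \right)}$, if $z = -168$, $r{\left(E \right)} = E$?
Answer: $- \frac{105999}{4} \approx -26500.0$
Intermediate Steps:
$d{\left(o,Z \right)} = - \frac{7}{2}$ ($d{\left(o,Z \right)} = \left(-7\right) \frac{1}{2} = - \frac{7}{2}$)
$c{\left(f \right)} = 4 + f$ ($c{\left(f \right)} = f - -4 = f + 4 = 4 + f$)
$h{\left(t \right)} = -9 + 3 t$ ($h{\left(t \right)} = \left(t - 3\right) \left(4 - 1\right) = \left(-3 + t\right) 3 = -9 + 3 t$)
$\left(-25993 + \left(d{\left(3,-3 \right)} + r{\left(1 \right)}\right)^{2}\right) + h{\left(z \right)} = \left(-25993 + \left(- \frac{7}{2} + 1\right)^{2}\right) + \left(-9 + 3 \left(-168\right)\right) = \left(-25993 + \left(- \frac{5}{2}\right)^{2}\right) - 513 = \left(-25993 + \frac{25}{4}\right) - 513 = - \frac{103947}{4} - 513 = - \frac{105999}{4}$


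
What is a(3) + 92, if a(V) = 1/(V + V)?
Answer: 553/6 ≈ 92.167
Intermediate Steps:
a(V) = 1/(2*V)
a(3) + 92 = (½)/3 + 92 = (½)*(⅓) + 92 = ⅙ + 92 = 553/6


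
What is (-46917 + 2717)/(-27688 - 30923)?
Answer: 44200/58611 ≈ 0.75412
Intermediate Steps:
(-46917 + 2717)/(-27688 - 30923) = -44200/(-58611) = -44200*(-1/58611) = 44200/58611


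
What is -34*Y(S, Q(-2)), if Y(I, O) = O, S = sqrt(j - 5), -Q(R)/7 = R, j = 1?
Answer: -476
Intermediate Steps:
Q(R) = -7*R
S = 2*I (S = sqrt(1 - 5) = sqrt(-4) = 2*I ≈ 2.0*I)
-34*Y(S, Q(-2)) = -(-238)*(-2) = -34*14 = -476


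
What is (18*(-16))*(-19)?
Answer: 5472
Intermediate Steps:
(18*(-16))*(-19) = -288*(-19) = 5472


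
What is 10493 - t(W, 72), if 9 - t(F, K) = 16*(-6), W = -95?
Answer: 10388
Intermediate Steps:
t(F, K) = 105 (t(F, K) = 9 - 16*(-6) = 9 - 1*(-96) = 9 + 96 = 105)
10493 - t(W, 72) = 10493 - 1*105 = 10493 - 105 = 10388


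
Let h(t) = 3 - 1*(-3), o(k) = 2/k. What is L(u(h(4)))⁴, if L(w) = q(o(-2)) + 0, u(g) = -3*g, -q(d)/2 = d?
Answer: 16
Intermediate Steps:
q(d) = -2*d
h(t) = 6 (h(t) = 3 + 3 = 6)
L(w) = 2 (L(w) = -4/(-2) + 0 = -4*(-1)/2 + 0 = -2*(-1) + 0 = 2 + 0 = 2)
L(u(h(4)))⁴ = 2⁴ = 16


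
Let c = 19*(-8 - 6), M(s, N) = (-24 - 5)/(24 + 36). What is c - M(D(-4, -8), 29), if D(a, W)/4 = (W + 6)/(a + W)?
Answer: -15931/60 ≈ -265.52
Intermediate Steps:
D(a, W) = 4*(6 + W)/(W + a) (D(a, W) = 4*((W + 6)/(a + W)) = 4*((6 + W)/(W + a)) = 4*(6 + W)/(W + a))
M(s, N) = -29/60
c = -266 (c = 19*(-14) = -266)
c - M(D(-4, -8), 29) = -266 - 1*(-29/60) = -266 + 29/60 = -15931/60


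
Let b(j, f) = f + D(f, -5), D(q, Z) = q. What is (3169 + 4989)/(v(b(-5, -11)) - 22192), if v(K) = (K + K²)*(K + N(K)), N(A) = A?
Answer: -4079/21260 ≈ -0.19186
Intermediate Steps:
b(j, f) = 2*f (b(j, f) = f + f = 2*f)
v(K) = 2*K*(K + K²) (v(K) = (K + K²)*(K + K) = (K + K²)*(2*K) = 2*K*(K + K²))
(3169 + 4989)/(v(b(-5, -11)) - 22192) = (3169 + 4989)/(2*(2*(-11))²*(1 + 2*(-11)) - 22192) = 8158/(2*(-22)²*(1 - 22) - 22192) = 8158/(2*484*(-21) - 22192) = 8158/(-20328 - 22192) = 8158/(-42520) = 8158*(-1/42520) = -4079/21260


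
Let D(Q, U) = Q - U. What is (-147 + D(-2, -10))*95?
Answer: -13205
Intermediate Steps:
(-147 + D(-2, -10))*95 = (-147 + (-2 - 1*(-10)))*95 = (-147 + (-2 + 10))*95 = (-147 + 8)*95 = -139*95 = -13205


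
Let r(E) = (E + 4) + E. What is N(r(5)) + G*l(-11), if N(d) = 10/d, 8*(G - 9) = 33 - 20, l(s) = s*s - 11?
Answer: 32745/28 ≈ 1169.5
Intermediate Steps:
l(s) = -11 + s² (l(s) = s² - 11 = -11 + s²)
G = 85/8 (G = 9 + (33 - 20)/8 = 9 + (⅛)*13 = 9 + 13/8 = 85/8 ≈ 10.625)
r(E) = 4 + 2*E (r(E) = (4 + E) + E = 4 + 2*E)
N(r(5)) + G*l(-11) = 10/(4 + 2*5) + 85*(-11 + (-11)²)/8 = 10/(4 + 10) + 85*(-11 + 121)/8 = 10/14 + (85/8)*110 = 10*(1/14) + 4675/4 = 5/7 + 4675/4 = 32745/28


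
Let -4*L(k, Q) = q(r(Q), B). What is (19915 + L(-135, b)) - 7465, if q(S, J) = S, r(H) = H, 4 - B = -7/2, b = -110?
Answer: 24955/2 ≈ 12478.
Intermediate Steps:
B = 15/2 (B = 4 - (-7)/2 = 4 - 1*(-7/2) = 4 + 7/2 = 15/2 ≈ 7.5000)
L(k, Q) = -Q/4
(19915 + L(-135, b)) - 7465 = (19915 - ¼*(-110)) - 7465 = (19915 + 55/2) - 7465 = 39885/2 - 7465 = 24955/2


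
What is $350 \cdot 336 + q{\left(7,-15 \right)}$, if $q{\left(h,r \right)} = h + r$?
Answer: $117592$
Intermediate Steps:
$350 \cdot 336 + q{\left(7,-15 \right)} = 350 \cdot 336 + \left(7 - 15\right) = 117600 - 8 = 117592$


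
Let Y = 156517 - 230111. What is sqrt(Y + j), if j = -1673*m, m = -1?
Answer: I*sqrt(71921) ≈ 268.18*I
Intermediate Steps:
j = 1673 (j = -1673*(-1) = 1673)
Y = -73594
sqrt(Y + j) = sqrt(-73594 + 1673) = sqrt(-71921) = I*sqrt(71921)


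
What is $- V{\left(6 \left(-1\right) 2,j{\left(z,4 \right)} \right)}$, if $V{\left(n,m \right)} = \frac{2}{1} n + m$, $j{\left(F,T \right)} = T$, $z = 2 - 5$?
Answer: $20$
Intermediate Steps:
$z = -3$
$V{\left(n,m \right)} = m + 2 n$ ($V{\left(n,m \right)} = 2 \cdot 1 n + m = 2 n + m = m + 2 n$)
$- V{\left(6 \left(-1\right) 2,j{\left(z,4 \right)} \right)} = - (4 + 2 \cdot 6 \left(-1\right) 2) = - (4 + 2 \left(\left(-6\right) 2\right)) = - (4 + 2 \left(-12\right)) = - (4 - 24) = \left(-1\right) \left(-20\right) = 20$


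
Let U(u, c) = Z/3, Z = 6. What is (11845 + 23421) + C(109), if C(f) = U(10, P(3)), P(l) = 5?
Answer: 35268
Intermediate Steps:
U(u, c) = 2 (U(u, c) = 6/3 = (1/3)*6 = 2)
C(f) = 2
(11845 + 23421) + C(109) = (11845 + 23421) + 2 = 35266 + 2 = 35268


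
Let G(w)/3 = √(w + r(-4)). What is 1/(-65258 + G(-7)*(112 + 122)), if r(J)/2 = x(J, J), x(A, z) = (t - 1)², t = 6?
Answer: -32629/2118707996 - 351*√43/2118707996 ≈ -1.6487e-5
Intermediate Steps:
x(A, z) = 25 (x(A, z) = (6 - 1)² = 5² = 25)
r(J) = 50 (r(J) = 2*25 = 50)
G(w) = 3*√(50 + w) (G(w) = 3*√(w + 50) = 3*√(50 + w))
1/(-65258 + G(-7)*(112 + 122)) = 1/(-65258 + (3*√(50 - 7))*(112 + 122)) = 1/(-65258 + (3*√43)*234) = 1/(-65258 + 702*√43)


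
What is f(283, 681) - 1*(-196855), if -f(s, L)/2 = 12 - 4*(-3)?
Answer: 196807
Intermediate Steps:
f(s, L) = -48 (f(s, L) = -2*(12 - 4*(-3)) = -2*(12 + 12) = -2*24 = -48)
f(283, 681) - 1*(-196855) = -48 - 1*(-196855) = -48 + 196855 = 196807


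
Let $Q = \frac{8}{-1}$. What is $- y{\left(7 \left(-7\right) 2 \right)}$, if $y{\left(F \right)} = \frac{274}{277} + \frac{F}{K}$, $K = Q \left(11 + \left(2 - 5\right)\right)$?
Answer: $- \frac{22341}{8864} \approx -2.5204$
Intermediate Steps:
$Q = -8$ ($Q = 8 \left(-1\right) = -8$)
$K = -64$ ($K = - 8 \left(11 + \left(2 - 5\right)\right) = - 8 \left(11 - 3\right) = \left(-8\right) 8 = -64$)
$y{\left(F \right)} = \frac{274}{277} - \frac{F}{64}$ ($y{\left(F \right)} = \frac{274}{277} + \frac{F}{-64} = 274 \cdot \frac{1}{277} + F \left(- \frac{1}{64}\right) = \frac{274}{277} - \frac{F}{64}$)
$- y{\left(7 \left(-7\right) 2 \right)} = - (\frac{274}{277} - \frac{7 \left(-7\right) 2}{64}) = - (\frac{274}{277} - \frac{\left(-49\right) 2}{64}) = - (\frac{274}{277} - - \frac{49}{32}) = - (\frac{274}{277} + \frac{49}{32}) = \left(-1\right) \frac{22341}{8864} = - \frac{22341}{8864}$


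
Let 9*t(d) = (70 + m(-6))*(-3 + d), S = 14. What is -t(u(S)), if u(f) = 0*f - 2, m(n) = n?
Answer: 320/9 ≈ 35.556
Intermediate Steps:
u(f) = -2 (u(f) = 0 - 2 = -2)
t(d) = -64/3 + 64*d/9 (t(d) = ((70 - 6)*(-3 + d))/9 = (64*(-3 + d))/9 = (-192 + 64*d)/9 = -64/3 + 64*d/9)
-t(u(S)) = -(-64/3 + (64/9)*(-2)) = -(-64/3 - 128/9) = -1*(-320/9) = 320/9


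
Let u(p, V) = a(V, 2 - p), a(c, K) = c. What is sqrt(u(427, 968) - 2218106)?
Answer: I*sqrt(2217138) ≈ 1489.0*I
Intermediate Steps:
u(p, V) = V
sqrt(u(427, 968) - 2218106) = sqrt(968 - 2218106) = sqrt(-2217138) = I*sqrt(2217138)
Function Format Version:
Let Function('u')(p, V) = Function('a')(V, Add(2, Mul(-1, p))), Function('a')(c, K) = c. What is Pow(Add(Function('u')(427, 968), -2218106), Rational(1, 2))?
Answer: Mul(I, Pow(2217138, Rational(1, 2))) ≈ Mul(1489.0, I)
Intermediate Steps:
Function('u')(p, V) = V
Pow(Add(Function('u')(427, 968), -2218106), Rational(1, 2)) = Pow(Add(968, -2218106), Rational(1, 2)) = Pow(-2217138, Rational(1, 2)) = Mul(I, Pow(2217138, Rational(1, 2)))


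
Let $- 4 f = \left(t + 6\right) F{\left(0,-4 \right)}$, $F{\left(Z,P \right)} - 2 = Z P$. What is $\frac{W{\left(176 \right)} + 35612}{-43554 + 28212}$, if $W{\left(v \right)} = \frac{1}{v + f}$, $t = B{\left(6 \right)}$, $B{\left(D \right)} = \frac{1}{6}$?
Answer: $- \frac{36947456}{15917325} \approx -2.3212$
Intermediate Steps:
$B{\left(D \right)} = \frac{1}{6}$
$t = \frac{1}{6} \approx 0.16667$
$F{\left(Z,P \right)} = 2 + P Z$ ($F{\left(Z,P \right)} = 2 + Z P = 2 + P Z$)
$f = - \frac{37}{12}$ ($f = - \frac{\left(\frac{1}{6} + 6\right) \left(2 - 0\right)}{4} = - \frac{\frac{37}{6} \left(2 + 0\right)}{4} = - \frac{\frac{37}{6} \cdot 2}{4} = \left(- \frac{1}{4}\right) \frac{37}{3} = - \frac{37}{12} \approx -3.0833$)
$W{\left(v \right)} = \frac{1}{- \frac{37}{12} + v}$ ($W{\left(v \right)} = \frac{1}{v - \frac{37}{12}} = \frac{1}{- \frac{37}{12} + v}$)
$\frac{W{\left(176 \right)} + 35612}{-43554 + 28212} = \frac{\frac{12}{-37 + 12 \cdot 176} + 35612}{-43554 + 28212} = \frac{\frac{12}{-37 + 2112} + 35612}{-15342} = \left(\frac{12}{2075} + 35612\right) \left(- \frac{1}{15342}\right) = \frac{73894912}{2075} \left(- \frac{1}{15342}\right) = - \frac{36947456}{15917325}$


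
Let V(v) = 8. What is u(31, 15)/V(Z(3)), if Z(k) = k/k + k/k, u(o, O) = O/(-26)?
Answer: -15/208 ≈ -0.072115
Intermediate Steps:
u(o, O) = -O/26 (u(o, O) = O*(-1/26) = -O/26)
Z(k) = 2 (Z(k) = 1 + 1 = 2)
u(31, 15)/V(Z(3)) = -1/26*15/8 = -15/26*⅛ = -15/208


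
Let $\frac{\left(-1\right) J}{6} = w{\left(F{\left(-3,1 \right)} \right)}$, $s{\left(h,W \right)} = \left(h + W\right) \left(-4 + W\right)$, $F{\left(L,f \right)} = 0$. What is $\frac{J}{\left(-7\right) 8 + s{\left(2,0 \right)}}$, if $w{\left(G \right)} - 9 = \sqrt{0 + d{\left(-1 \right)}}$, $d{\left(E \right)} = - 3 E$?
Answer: $\frac{27}{32} + \frac{3 \sqrt{3}}{32} \approx 1.0061$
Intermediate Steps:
$w{\left(G \right)} = 9 + \sqrt{3}$ ($w{\left(G \right)} = 9 + \sqrt{0 - -3} = 9 + \sqrt{0 + 3} = 9 + \sqrt{3}$)
$s{\left(h,W \right)} = \left(-4 + W\right) \left(W + h\right)$ ($s{\left(h,W \right)} = \left(W + h\right) \left(-4 + W\right) = \left(-4 + W\right) \left(W + h\right)$)
$J = -54 - 6 \sqrt{3}$ ($J = - 6 \left(9 + \sqrt{3}\right) = -54 - 6 \sqrt{3} \approx -64.392$)
$\frac{J}{\left(-7\right) 8 + s{\left(2,0 \right)}} = \frac{-54 - 6 \sqrt{3}}{\left(-7\right) 8 + \left(0^{2} - 0 - 8 + 0 \cdot 2\right)} = \frac{-54 - 6 \sqrt{3}}{-56 + \left(0 + 0 - 8 + 0\right)} = \frac{-54 - 6 \sqrt{3}}{-56 - 8} = \frac{-54 - 6 \sqrt{3}}{-64} = \left(-54 - 6 \sqrt{3}\right) \left(- \frac{1}{64}\right) = \frac{27}{32} + \frac{3 \sqrt{3}}{32}$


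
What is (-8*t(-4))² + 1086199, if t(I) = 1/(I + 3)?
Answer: 1086263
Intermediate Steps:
t(I) = 1/(3 + I)
(-8*t(-4))² + 1086199 = (-8/(3 - 4))² + 1086199 = (-8/(-1))² + 1086199 = (-8*(-1))² + 1086199 = 8² + 1086199 = 64 + 1086199 = 1086263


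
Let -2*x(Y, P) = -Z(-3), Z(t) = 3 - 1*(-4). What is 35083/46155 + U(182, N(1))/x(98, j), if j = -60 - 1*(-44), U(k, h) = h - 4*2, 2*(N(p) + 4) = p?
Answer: -815984/323085 ≈ -2.5256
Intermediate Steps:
Z(t) = 7 (Z(t) = 3 + 4 = 7)
N(p) = -4 + p/2
U(k, h) = -8 + h (U(k, h) = h - 8 = -8 + h)
j = -16 (j = -60 + 44 = -16)
x(Y, P) = 7/2 (x(Y, P) = -(-1)*7/2 = -½*(-7) = 7/2)
35083/46155 + U(182, N(1))/x(98, j) = 35083/46155 + (-8 + (-4 + (½)*1))/(7/2) = 35083*(1/46155) + (-8 + (-4 + ½))*(2/7) = 35083/46155 + (-8 - 7/2)*(2/7) = 35083/46155 - 23/2*2/7 = 35083/46155 - 23/7 = -815984/323085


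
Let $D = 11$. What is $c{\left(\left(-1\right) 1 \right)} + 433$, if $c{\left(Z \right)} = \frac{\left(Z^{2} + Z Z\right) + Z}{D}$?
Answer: $\frac{4764}{11} \approx 433.09$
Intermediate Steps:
$c{\left(Z \right)} = \frac{Z}{11} + \frac{2 Z^{2}}{11}$ ($c{\left(Z \right)} = \frac{\left(Z^{2} + Z Z\right) + Z}{11} = \left(\left(Z^{2} + Z^{2}\right) + Z\right) \frac{1}{11} = \left(2 Z^{2} + Z\right) \frac{1}{11} = \left(Z + 2 Z^{2}\right) \frac{1}{11} = \frac{Z}{11} + \frac{2 Z^{2}}{11}$)
$c{\left(\left(-1\right) 1 \right)} + 433 = \frac{\left(-1\right) 1 \left(1 + 2 \left(\left(-1\right) 1\right)\right)}{11} + 433 = \frac{1}{11} \left(-1\right) \left(1 + 2 \left(-1\right)\right) + 433 = \frac{1}{11} \left(-1\right) \left(1 - 2\right) + 433 = \frac{1}{11} \left(-1\right) \left(-1\right) + 433 = \frac{1}{11} + 433 = \frac{4764}{11}$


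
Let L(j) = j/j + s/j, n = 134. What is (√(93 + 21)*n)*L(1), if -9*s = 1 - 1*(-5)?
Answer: 134*√114/3 ≈ 476.91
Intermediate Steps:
s = -⅔ (s = -(1 - 1*(-5))/9 = -(1 + 5)/9 = -⅑*6 = -⅔ ≈ -0.66667)
L(j) = 1 - 2/(3*j) (L(j) = j/j - 2/(3*j) = 1 - 2/(3*j))
(√(93 + 21)*n)*L(1) = (√(93 + 21)*134)*((-⅔ + 1)/1) = (√114*134)*(1*(⅓)) = (134*√114)*(⅓) = 134*√114/3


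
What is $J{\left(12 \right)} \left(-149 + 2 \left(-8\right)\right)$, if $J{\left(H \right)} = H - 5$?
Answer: $-1155$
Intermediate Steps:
$J{\left(H \right)} = -5 + H$
$J{\left(12 \right)} \left(-149 + 2 \left(-8\right)\right) = \left(-5 + 12\right) \left(-149 + 2 \left(-8\right)\right) = 7 \left(-149 - 16\right) = 7 \left(-165\right) = -1155$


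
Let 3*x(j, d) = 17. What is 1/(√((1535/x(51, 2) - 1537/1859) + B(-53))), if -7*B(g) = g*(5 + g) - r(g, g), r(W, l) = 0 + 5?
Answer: -13*I*√26831953995/20498055 ≈ -0.10389*I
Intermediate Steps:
x(j, d) = 17/3 (x(j, d) = (⅓)*17 = 17/3)
r(W, l) = 5
B(g) = 5/7 - g*(5 + g)/7 (B(g) = -(g*(5 + g) - 1*5)/7 = -(g*(5 + g) - 5)/7 = -(-5 + g*(5 + g))/7 = 5/7 - g*(5 + g)/7)
1/(√((1535/x(51, 2) - 1537/1859) + B(-53))) = 1/(√((1535/(17/3) - 1537/1859) + (5/7 - 5/7*(-53) - ⅐*(-53)²))) = 1/(√((1535*(3/17) - 1537*1/1859) + (5/7 + 265/7 - ⅐*2809))) = 1/(√((4605/17 - 1537/1859) + (5/7 + 265/7 - 2809/7))) = 1/(√(8534566/31603 - 2539/7)) = 1/(√(-20498055/221221)) = 1/(I*√26831953995/17017) = -13*I*√26831953995/20498055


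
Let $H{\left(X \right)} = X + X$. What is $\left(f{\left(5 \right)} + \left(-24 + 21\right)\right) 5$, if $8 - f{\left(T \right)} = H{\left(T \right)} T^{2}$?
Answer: $-1225$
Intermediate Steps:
$H{\left(X \right)} = 2 X$
$f{\left(T \right)} = 8 - 2 T^{3}$ ($f{\left(T \right)} = 8 - 2 T T^{2} = 8 - 2 T^{3}$)
$\left(f{\left(5 \right)} + \left(-24 + 21\right)\right) 5 = \left(\left(8 - 2 \cdot 5^{3}\right) + \left(-24 + 21\right)\right) 5 = \left(\left(8 - 250\right) - 3\right) 5 = \left(-242 - 3\right) 5 = \left(-245\right) 5 = -1225$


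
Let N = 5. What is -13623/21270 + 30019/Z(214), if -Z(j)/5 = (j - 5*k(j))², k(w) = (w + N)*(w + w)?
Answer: -45294754433659/70720060607020 ≈ -0.64048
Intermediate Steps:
k(w) = 2*w*(5 + w) (k(w) = (w + 5)*(w + w) = (5 + w)*(2*w) = 2*w*(5 + w))
Z(j) = -5*(j - 10*j*(5 + j))²
-13623/21270 + 30019/Z(214) = -13623/21270 + 30019/((-5*214²*(49 + 10*214)²)) = -13623*1/21270 + 30019/((-5*45796*(49 + 2140)²)) = -4541/7090 + 30019/((-5*45796*2189²)) = -4541/7090 + 30019/((-5*45796*4791721)) = -4541/7090 + 30019/(-1097208274580) = -4541/7090 + 30019*(-1/1097208274580) = -4541/7090 - 2729/99746206780 = -45294754433659/70720060607020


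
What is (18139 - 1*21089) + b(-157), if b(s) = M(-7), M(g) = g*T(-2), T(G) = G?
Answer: -2936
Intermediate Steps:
M(g) = -2*g (M(g) = g*(-2) = -2*g)
b(s) = 14 (b(s) = -2*(-7) = 14)
(18139 - 1*21089) + b(-157) = (18139 - 1*21089) + 14 = (18139 - 21089) + 14 = -2950 + 14 = -2936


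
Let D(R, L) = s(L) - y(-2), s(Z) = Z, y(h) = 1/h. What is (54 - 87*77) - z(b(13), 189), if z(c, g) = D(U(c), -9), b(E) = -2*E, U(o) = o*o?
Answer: -13273/2 ≈ -6636.5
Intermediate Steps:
U(o) = o²
D(R, L) = ½ + L (D(R, L) = L - 1/(-2) = L - 1*(-½) = L + ½ = ½ + L)
z(c, g) = -17/2 (z(c, g) = ½ - 9 = -17/2)
(54 - 87*77) - z(b(13), 189) = (54 - 87*77) - 1*(-17/2) = (54 - 6699) + 17/2 = -6645 + 17/2 = -13273/2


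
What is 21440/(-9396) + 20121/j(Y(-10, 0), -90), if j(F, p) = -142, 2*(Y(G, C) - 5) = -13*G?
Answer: -48025349/333558 ≈ -143.98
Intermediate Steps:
Y(G, C) = 5 - 13*G/2 (Y(G, C) = 5 + (-13*G)/2 = 5 - 13*G/2)
21440/(-9396) + 20121/j(Y(-10, 0), -90) = 21440/(-9396) + 20121/(-142) = 21440*(-1/9396) + 20121*(-1/142) = -5360/2349 - 20121/142 = -48025349/333558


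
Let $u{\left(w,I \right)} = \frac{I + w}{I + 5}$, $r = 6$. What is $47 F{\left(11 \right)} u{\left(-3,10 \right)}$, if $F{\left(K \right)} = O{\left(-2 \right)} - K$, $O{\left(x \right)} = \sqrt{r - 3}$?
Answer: $- \frac{3619}{15} + \frac{329 \sqrt{3}}{15} \approx -203.28$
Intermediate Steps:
$u{\left(w,I \right)} = \frac{I + w}{5 + I}$
$O{\left(x \right)} = \sqrt{3}$ ($O{\left(x \right)} = \sqrt{6 - 3} = \sqrt{3}$)
$F{\left(K \right)} = \sqrt{3} - K$
$47 F{\left(11 \right)} u{\left(-3,10 \right)} = 47 \left(\sqrt{3} - 11\right) \frac{10 - 3}{5 + 10} = 47 \left(\sqrt{3} - 11\right) \frac{1}{15} \cdot 7 = 47 \left(-11 + \sqrt{3}\right) \frac{1}{15} \cdot 7 = \left(-517 + 47 \sqrt{3}\right) \frac{7}{15} = - \frac{3619}{15} + \frac{329 \sqrt{3}}{15}$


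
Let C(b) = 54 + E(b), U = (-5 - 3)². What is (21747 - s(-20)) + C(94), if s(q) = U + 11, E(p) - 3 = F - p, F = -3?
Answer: 21632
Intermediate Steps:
E(p) = -p (E(p) = 3 + (-3 - p) = -p)
U = 64 (U = (-8)² = 64)
s(q) = 75 (s(q) = 64 + 11 = 75)
C(b) = 54 - b
(21747 - s(-20)) + C(94) = (21747 - 1*75) + (54 - 1*94) = (21747 - 75) + (54 - 94) = 21672 - 40 = 21632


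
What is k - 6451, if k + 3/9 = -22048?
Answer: -85498/3 ≈ -28499.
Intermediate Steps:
k = -66145/3 (k = -⅓ - 22048 = -66145/3 ≈ -22048.)
k - 6451 = -66145/3 - 6451 = -85498/3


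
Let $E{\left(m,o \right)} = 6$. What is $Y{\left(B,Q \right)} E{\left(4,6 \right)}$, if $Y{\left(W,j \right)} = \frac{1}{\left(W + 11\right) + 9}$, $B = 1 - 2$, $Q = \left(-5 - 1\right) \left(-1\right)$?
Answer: $\frac{6}{19} \approx 0.31579$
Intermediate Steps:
$Q = 6$ ($Q = \left(-6\right) \left(-1\right) = 6$)
$B = -1$ ($B = 1 - 2 = -1$)
$Y{\left(W,j \right)} = \frac{1}{20 + W}$ ($Y{\left(W,j \right)} = \frac{1}{\left(11 + W\right) + 9} = \frac{1}{20 + W}$)
$Y{\left(B,Q \right)} E{\left(4,6 \right)} = \frac{1}{20 - 1} \cdot 6 = \frac{1}{19} \cdot 6 = \frac{6}{19}$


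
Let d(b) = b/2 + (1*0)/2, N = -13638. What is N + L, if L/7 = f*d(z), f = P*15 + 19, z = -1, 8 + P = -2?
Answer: -26359/2 ≈ -13180.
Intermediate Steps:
P = -10 (P = -8 - 2 = -10)
d(b) = b/2 (d(b) = b*(½) + 0*(½) = b/2 + 0 = b/2)
f = -131 (f = -10*15 + 19 = -150 + 19 = -131)
L = 917/2 (L = 7*(-131*(-1)/2) = 7*(-131*(-½)) = 7*(131/2) = 917/2 ≈ 458.50)
N + L = -13638 + 917/2 = -26359/2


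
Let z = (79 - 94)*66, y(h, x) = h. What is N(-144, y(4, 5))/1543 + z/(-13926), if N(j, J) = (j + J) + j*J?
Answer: -127931/325573 ≈ -0.39294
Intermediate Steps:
N(j, J) = J + j + J*j (N(j, J) = (J + j) + J*j = J + j + J*j)
z = -990 (z = -15*66 = -990)
N(-144, y(4, 5))/1543 + z/(-13926) = (4 - 144 + 4*(-144))/1543 - 990/(-13926) = (4 - 144 - 576)*(1/1543) - 990*(-1/13926) = -716*1/1543 + 15/211 = -716/1543 + 15/211 = -127931/325573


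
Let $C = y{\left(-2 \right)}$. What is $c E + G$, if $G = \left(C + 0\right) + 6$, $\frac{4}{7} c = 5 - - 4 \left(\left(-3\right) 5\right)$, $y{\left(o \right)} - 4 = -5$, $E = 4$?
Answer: $-380$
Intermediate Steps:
$y{\left(o \right)} = -1$ ($y{\left(o \right)} = 4 - 5 = -1$)
$c = - \frac{385}{4}$ ($c = \frac{7 \left(5 - - 4 \left(\left(-3\right) 5\right)\right)}{4} = \frac{7 \left(5 - \left(-4\right) \left(-15\right)\right)}{4} = \frac{7 \left(5 - 60\right)}{4} = \frac{7}{4} \left(-55\right) = - \frac{385}{4} \approx -96.25$)
$C = -1$
$G = 5$ ($G = \left(-1 + 0\right) + 6 = -1 + 6 = 5$)
$c E + G = \left(- \frac{385}{4}\right) 4 + 5 = -385 + 5 = -380$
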